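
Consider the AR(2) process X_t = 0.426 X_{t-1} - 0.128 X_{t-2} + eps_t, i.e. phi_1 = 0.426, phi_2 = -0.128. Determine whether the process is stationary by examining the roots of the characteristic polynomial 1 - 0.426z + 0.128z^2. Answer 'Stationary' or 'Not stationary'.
\text{Stationary}

The AR(p) characteristic polynomial is P(z) = 1 - 0.426z + 0.128z^2.
Stationarity requires all roots to lie outside the unit circle, i.e. |z| > 1 for every root.
Set 1 + (-0.426) z + (0.128) z^2 = 0, i.e. a z^2 + b z + c = 0 with a = 0.128, b = -0.426, c = 1.
Discriminant D = b^2 - 4ac = (-0.426)^2 - 4*(0.128)*1 = 0.181476 - (0.512) = -0.330524.
D < 0, so the roots are the complex-conjugate pair z = (-b +/- i sqrt(-D)) / (2a) = 1.6641 +/- 2.2458i.
For a conjugate pair |z|^2 = z * conj(z) = (product of roots) = c/a = 1/(0.128) = 7.8125, so |z| = sqrt(7.8125) = 2.7951 for both roots.
Moduli of all roots: 2.7951, 2.7951.
All moduli strictly greater than 1? Yes.
Verdict: Stationary.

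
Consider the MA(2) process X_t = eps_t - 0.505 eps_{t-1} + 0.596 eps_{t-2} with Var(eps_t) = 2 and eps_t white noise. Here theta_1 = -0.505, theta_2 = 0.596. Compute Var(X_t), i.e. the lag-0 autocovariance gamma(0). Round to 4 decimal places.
\gamma(0) = 3.2205

For an MA(q) process X_t = eps_t + sum_i theta_i eps_{t-i} with
Var(eps_t) = sigma^2, the variance is
  gamma(0) = sigma^2 * (1 + sum_i theta_i^2).
  sum_i theta_i^2 = (-0.505)^2 + (0.596)^2 = 0.255025 + 0.355216 = 0.610241.
  gamma(0) = 2 * (1 + 0.610241) = 2 * 1.610241 = 3.220482, which rounds to 3.2205.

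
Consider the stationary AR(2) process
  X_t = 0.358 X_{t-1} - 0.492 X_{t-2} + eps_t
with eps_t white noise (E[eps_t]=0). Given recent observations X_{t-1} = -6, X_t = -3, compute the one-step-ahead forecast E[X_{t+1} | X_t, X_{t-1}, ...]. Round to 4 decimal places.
E[X_{t+1} \mid \mathcal F_t] = 1.8780

For an AR(p) model X_t = c + sum_i phi_i X_{t-i} + eps_t, the
one-step-ahead conditional mean is
  E[X_{t+1} | X_t, ...] = c + sum_i phi_i X_{t+1-i}.
Substitute known values:
  E[X_{t+1} | ...] = (0.358) * (-3) + (-0.492) * (-6)
                   = 1.8780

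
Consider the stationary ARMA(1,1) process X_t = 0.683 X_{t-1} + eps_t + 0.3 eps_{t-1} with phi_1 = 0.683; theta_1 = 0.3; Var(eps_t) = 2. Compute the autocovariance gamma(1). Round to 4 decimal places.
\gamma(1) = 4.4401

Multiply the model equation by X_{t-k} and take expectations. With theta_0 = psi_0 = 1 and psi_j the MA(infinity) weights, this gives
  gamma(k) - sum_i phi_i gamma(k-i) = c_k,
  c_k = sigma^2 * sum_{j=k..q} theta_j psi_{j-k}   (c_k = 0 for k > q),
using gamma(-m) = gamma(m).
psi-weights needed (psi_j = theta_j + sum_i phi_i psi_{j-i}):
  psi_1 = theta_1 + phi_1 = 0.3 + (0.683) = 0.983
Right-hand sides:
  c_0 = sigma^2 (1 + theta_1 psi_1) = 2 * (1 + (0.3)(0.983)) = 2 * 1.2949 = 2.5898
  c_1 = sigma^2 theta_1 = 2 * (0.3) = 0.6
  c_2 = 0
Equations for k = 0 and k = 1 (AR order 1):
  gamma(0) = phi_1 gamma(1) + c_0
  gamma(1) = phi_1 gamma(0) + c_1
Substituting the second into the first: gamma(0) (1 - phi_1^2) = c_0 + phi_1 c_1, so
  gamma(0) = (c_0 + phi_1 c_1) / (1 - phi_1^2) = (2.5898 + (0.683)(0.6)) / (1 - (0.683)^2) = 2.9996 / 0.533511 = 5.622377.
  gamma(1) = phi_1 gamma(0) + c_1 = (0.683)(5.622377) + (0.6) = 4.440084.
Therefore gamma(1) = 4.4401 (to 4 decimal places).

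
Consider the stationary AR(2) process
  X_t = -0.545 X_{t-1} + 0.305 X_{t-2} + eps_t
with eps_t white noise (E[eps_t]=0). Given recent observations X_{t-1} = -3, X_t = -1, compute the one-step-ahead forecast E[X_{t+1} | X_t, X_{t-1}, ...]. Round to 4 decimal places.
E[X_{t+1} \mid \mathcal F_t] = -0.3700

For an AR(p) model X_t = c + sum_i phi_i X_{t-i} + eps_t, the
one-step-ahead conditional mean is
  E[X_{t+1} | X_t, ...] = c + sum_i phi_i X_{t+1-i}.
Substitute known values:
  E[X_{t+1} | ...] = (-0.545) * (-1) + (0.305) * (-3)
                   = -0.3700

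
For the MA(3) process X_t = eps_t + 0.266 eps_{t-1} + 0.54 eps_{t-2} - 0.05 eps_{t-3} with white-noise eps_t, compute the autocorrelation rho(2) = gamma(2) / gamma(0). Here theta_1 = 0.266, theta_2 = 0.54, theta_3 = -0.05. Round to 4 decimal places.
\rho(2) = 0.3859

For an MA(q) process with theta_0 = 1, the autocovariance is
  gamma(k) = sigma^2 * sum_{i=0..q-k} theta_i * theta_{i+k},
and rho(k) = gamma(k) / gamma(0). Sigma^2 cancels.
  numerator   = (1)*(0.54) + (0.266)*(-0.05) = 0.5267.
  denominator = (1)^2 + (0.266)^2 + (0.54)^2 + (-0.05)^2 = 1.364856.
  rho(2) = 0.5267 / 1.364856 = 0.3859.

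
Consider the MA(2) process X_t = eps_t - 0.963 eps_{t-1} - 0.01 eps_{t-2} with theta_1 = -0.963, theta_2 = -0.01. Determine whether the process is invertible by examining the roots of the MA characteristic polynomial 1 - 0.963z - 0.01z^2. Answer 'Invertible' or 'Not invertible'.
\text{Invertible}

The MA(q) characteristic polynomial is P(z) = 1 - 0.963z - 0.01z^2.
Invertibility requires all roots to lie outside the unit circle, i.e. |z| > 1 for every root.
Set 1 + (-0.963) z + (-0.01) z^2 = 0, i.e. a z^2 + b z + c = 0 with a = -0.01, b = -0.963, c = 1.
Discriminant D = b^2 - 4ac = (-0.963)^2 - 4*(-0.01)*1 = 0.927369 - (-0.04) = 0.967369.
D >= 0, so the roots are real: z = (-b +/- sqrt(D)) / (2a) = (0.963 +/- 0.983549) / (-0.02).
  z_1 = (0.963 + 0.983549) / (-0.02) = -97.3275,   |z_1| = 97.3275.
  z_2 = (0.963 - 0.983549) / (-0.02) = 1.0275,   |z_2| = 1.0275.
Moduli of all roots: 97.3275, 1.0275.
All moduli strictly greater than 1? Yes.
Verdict: Invertible.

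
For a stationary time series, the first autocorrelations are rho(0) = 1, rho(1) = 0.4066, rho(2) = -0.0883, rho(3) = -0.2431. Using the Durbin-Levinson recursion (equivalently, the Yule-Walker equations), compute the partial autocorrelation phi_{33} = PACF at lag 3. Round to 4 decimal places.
\phi_{33} = -0.0960

The PACF at lag k is phi_{kk}, the last component of the solution
to the Yule-Walker system G_k phi = r_k where
  (G_k)_{ij} = rho(|i - j|), (r_k)_i = rho(i), i,j = 1..k.
Equivalently, Durbin-Levinson gives phi_{kk} iteratively:
  phi_{11} = rho(1)
  phi_{kk} = [rho(k) - sum_{j=1..k-1} phi_{k-1,j} rho(k-j)]
            / [1 - sum_{j=1..k-1} phi_{k-1,j} rho(j)],
  phi_{k,j} = phi_{k-1,j} - phi_{kk} phi_{k-1,k-j},  j = 1..k-1.
Step k = 1:
  phi_11 = rho(1) = 0.4066.
Step k = 2:
  phi_22 = [rho(2) - phi_11 rho(1)] / [1 - phi_11 rho(1)] = [-0.0883 - (0.4066)(0.4066)] / [1 - (0.4066)(0.4066)]
         = -0.25362356 / 0.83467644 = -0.303859.
  Update: phi_21 = phi_11 - phi_22 phi_11 = 0.4066 - (-0.303859)(0.4066) = 0.530149.
Step k = 3:
  phi_33 = [rho(3) - phi_21 rho(2) - phi_22 rho(1)] / [1 - phi_21 rho(1) - phi_22 rho(2)]
    numerator   = -0.2431 - (0.530149)(-0.0883) - (-0.303859)(0.4066) = -0.07273897
    denominator = 1 - (0.530149)(0.4066) - (-0.303859)(-0.0883) = 0.75761076
  phi_33 = -0.07273897 / 0.75761076 = -0.096.
Therefore phi_{33} = -0.0960.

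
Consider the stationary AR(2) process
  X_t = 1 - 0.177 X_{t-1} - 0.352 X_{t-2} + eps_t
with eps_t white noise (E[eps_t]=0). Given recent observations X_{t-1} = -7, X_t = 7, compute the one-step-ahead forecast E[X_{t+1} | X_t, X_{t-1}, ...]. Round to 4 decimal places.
E[X_{t+1} \mid \mathcal F_t] = 2.2250

For an AR(p) model X_t = c + sum_i phi_i X_{t-i} + eps_t, the
one-step-ahead conditional mean is
  E[X_{t+1} | X_t, ...] = c + sum_i phi_i X_{t+1-i}.
Substitute known values:
  E[X_{t+1} | ...] = 1 + (-0.177) * (7) + (-0.352) * (-7)
                   = 2.2250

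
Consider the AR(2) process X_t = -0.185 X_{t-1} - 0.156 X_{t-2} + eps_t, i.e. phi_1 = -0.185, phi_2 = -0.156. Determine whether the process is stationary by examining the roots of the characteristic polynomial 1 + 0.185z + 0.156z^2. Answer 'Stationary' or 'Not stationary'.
\text{Stationary}

The AR(p) characteristic polynomial is P(z) = 1 + 0.185z + 0.156z^2.
Stationarity requires all roots to lie outside the unit circle, i.e. |z| > 1 for every root.
Set 1 + (0.185) z + (0.156) z^2 = 0, i.e. a z^2 + b z + c = 0 with a = 0.156, b = 0.185, c = 1.
Discriminant D = b^2 - 4ac = (0.185)^2 - 4*(0.156)*1 = 0.034225 - (0.624) = -0.589775.
D < 0, so the roots are the complex-conjugate pair z = (-b +/- i sqrt(-D)) / (2a) = -0.5929 +/- 2.4614i.
For a conjugate pair |z|^2 = z * conj(z) = (product of roots) = c/a = 1/(0.156) = 6.410256, so |z| = sqrt(6.410256) = 2.5318 for both roots.
Moduli of all roots: 2.5318, 2.5318.
All moduli strictly greater than 1? Yes.
Verdict: Stationary.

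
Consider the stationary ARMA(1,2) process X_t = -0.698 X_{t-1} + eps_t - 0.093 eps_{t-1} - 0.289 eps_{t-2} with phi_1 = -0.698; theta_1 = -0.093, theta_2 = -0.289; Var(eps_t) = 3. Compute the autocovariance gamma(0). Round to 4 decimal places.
\gamma(0) = 5.2821

Multiply the model equation by X_{t-k} and take expectations. With theta_0 = psi_0 = 1 and psi_j the MA(infinity) weights, this gives
  gamma(k) - sum_i phi_i gamma(k-i) = c_k,
  c_k = sigma^2 * sum_{j=k..q} theta_j psi_{j-k}   (c_k = 0 for k > q),
using gamma(-m) = gamma(m).
psi-weights needed (psi_j = theta_j + sum_i phi_i psi_{j-i}):
  psi_1 = theta_1 + phi_1 = -0.093 + (-0.698) = -0.791
  psi_2 = theta_2 + phi_1 psi_1 = -0.289 + (-0.698)(-0.791) = 0.263118
Right-hand sides:
  c_0 = sigma^2 (1 + theta_1 psi_1 + theta_2 psi_2) = 3 * (1 + (-0.093)(-0.791) + (-0.289)(0.263118)) = 3 * 0.997522 = 2.992566
  c_1 = sigma^2 (theta_1 + theta_2 psi_1) = 3 * (-0.093 + (-0.289)(-0.791)) = 0.406797
  c_2 = sigma^2 theta_2 = 3 * (-0.289) = -0.867
Equations for k = 0 and k = 1 (AR order 1):
  gamma(0) = phi_1 gamma(1) + c_0
  gamma(1) = phi_1 gamma(0) + c_1
Substituting the second into the first: gamma(0) (1 - phi_1^2) = c_0 + phi_1 c_1, so
  gamma(0) = (c_0 + phi_1 c_1) / (1 - phi_1^2) = (2.992566 + (-0.698)(0.406797)) / (1 - (-0.698)^2) = 2.708621 / 0.512796 = 5.282064.
Therefore gamma(0) = 5.2821 (to 4 decimal places).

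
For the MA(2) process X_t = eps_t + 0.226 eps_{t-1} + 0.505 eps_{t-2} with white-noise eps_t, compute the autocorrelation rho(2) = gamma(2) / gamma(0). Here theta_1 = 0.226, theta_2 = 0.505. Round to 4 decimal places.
\rho(2) = 0.3866

For an MA(q) process with theta_0 = 1, the autocovariance is
  gamma(k) = sigma^2 * sum_{i=0..q-k} theta_i * theta_{i+k},
and rho(k) = gamma(k) / gamma(0). Sigma^2 cancels.
  numerator   = (1)*(0.505) = 0.505.
  denominator = (1)^2 + (0.226)^2 + (0.505)^2 = 1.306101.
  rho(2) = 0.505 / 1.306101 = 0.3866.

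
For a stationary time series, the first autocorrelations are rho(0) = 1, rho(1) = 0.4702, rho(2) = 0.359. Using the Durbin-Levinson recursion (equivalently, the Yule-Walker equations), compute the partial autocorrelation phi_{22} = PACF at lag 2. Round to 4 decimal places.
\phi_{22} = 0.1771

The PACF at lag k is phi_{kk}, the last component of the solution
to the Yule-Walker system G_k phi = r_k where
  (G_k)_{ij} = rho(|i - j|), (r_k)_i = rho(i), i,j = 1..k.
Equivalently, Durbin-Levinson gives phi_{kk} iteratively:
  phi_{11} = rho(1)
  phi_{kk} = [rho(k) - sum_{j=1..k-1} phi_{k-1,j} rho(k-j)]
            / [1 - sum_{j=1..k-1} phi_{k-1,j} rho(j)],
  phi_{k,j} = phi_{k-1,j} - phi_{kk} phi_{k-1,k-j},  j = 1..k-1.
Step k = 1:
  phi_11 = rho(1) = 0.4702.
Step k = 2:
  phi_22 = [rho(2) - phi_11 rho(1)] / [1 - phi_11 rho(1)] = [0.359 - (0.4702)(0.4702)] / [1 - (0.4702)(0.4702)]
         = 0.13791196 / 0.77891196 = 0.1771.
Therefore phi_{22} = 0.1771.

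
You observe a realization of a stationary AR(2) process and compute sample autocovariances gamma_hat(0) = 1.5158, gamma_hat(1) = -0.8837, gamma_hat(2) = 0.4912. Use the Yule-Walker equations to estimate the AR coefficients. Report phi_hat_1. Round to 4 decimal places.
\hat\phi_{1} = -0.5970

The Yule-Walker equations for an AR(p) process read, in matrix form,
  Gamma_p phi = r_p,   with   (Gamma_p)_{ij} = gamma(|i - j|),
                       (r_p)_i = gamma(i),   i,j = 1..p.
Substitute the sample gammas (Toeplitz matrix and right-hand side of size 2):
  Gamma_p = [[1.5158, -0.8837], [-0.8837, 1.5158]]
  r_p     = [-0.8837, 0.4912]
Written out:
  1.5158 phi_1 - 0.8837 phi_2 = -0.8837
  -0.8837 phi_1 + 1.5158 phi_2 = 0.4912
Solve by Cramer's rule:
  det = gamma(0)^2 - gamma(1)^2 = (1.5158)^2 - (-0.8837)^2 = 2.29764964 - 0.78092569 = 1.51672395
  phi_hat_1 = [gamma(1) gamma(0) - gamma(1) gamma(2)] / det = [(-0.8837)(1.5158) - (-0.8837)(0.4912)] / 1.51672395 = -0.90543902 / 1.51672395 = -0.597
  phi_hat_2 = [gamma(0) gamma(2) - gamma(1)^2] / det = [(1.5158)(0.4912) - (-0.8837)^2] / 1.51672395 = -0.03636473 / 1.51672395 = -0.024
So phi_hat = [-0.5970, -0.0240].
Therefore phi_hat_1 = -0.5970.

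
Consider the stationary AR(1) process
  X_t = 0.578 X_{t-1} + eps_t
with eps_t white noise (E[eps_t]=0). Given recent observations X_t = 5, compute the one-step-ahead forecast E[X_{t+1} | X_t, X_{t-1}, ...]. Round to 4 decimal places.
E[X_{t+1} \mid \mathcal F_t] = 2.8900

For an AR(p) model X_t = c + sum_i phi_i X_{t-i} + eps_t, the
one-step-ahead conditional mean is
  E[X_{t+1} | X_t, ...] = c + sum_i phi_i X_{t+1-i}.
Substitute known values:
  E[X_{t+1} | ...] = (0.578) * (5)
                   = 2.8900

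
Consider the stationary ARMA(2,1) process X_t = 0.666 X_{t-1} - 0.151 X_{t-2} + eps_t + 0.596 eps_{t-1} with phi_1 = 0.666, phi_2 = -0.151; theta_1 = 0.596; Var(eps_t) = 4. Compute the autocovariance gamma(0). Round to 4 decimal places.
\gamma(0) = 12.5838

Multiply the model equation by X_{t-k} and take expectations. With theta_0 = psi_0 = 1 and psi_j the MA(infinity) weights, this gives
  gamma(k) - sum_i phi_i gamma(k-i) = c_k,
  c_k = sigma^2 * sum_{j=k..q} theta_j psi_{j-k}   (c_k = 0 for k > q),
using gamma(-m) = gamma(m).
psi-weights needed (psi_j = theta_j + sum_i phi_i psi_{j-i}):
  psi_1 = theta_1 + phi_1 = 0.596 + (0.666) = 1.262
Right-hand sides:
  c_0 = sigma^2 (1 + theta_1 psi_1) = 4 * (1 + (0.596)(1.262)) = 4 * 1.752152 = 7.008608
  c_1 = sigma^2 theta_1 = 4 * (0.596) = 2.384
  c_2 = 0
Equations for k = 0, 1, 2 (AR order 2, c_2 = 0):
  (E0) gamma(0) = phi_1 gamma(1) + phi_2 gamma(2) + c_0
  (E1) gamma(1) = phi_1 gamma(0) + phi_2 gamma(1) + c_1
  (E2) gamma(2) = phi_1 gamma(1) + phi_2 gamma(0)
From (E1): gamma(1) = A gamma(0) + B with
  A = phi_1 / (1 - phi_2) = 0.666 / 1.151 = 0.578627,   B = c_1 / (1 - phi_2) = 2.384 / 1.151 = 2.071242.
Insert (E2) into (E0): gamma(0) (1 - phi_2^2) = phi_1 (1 + phi_2) gamma(1) + c_0.
  phi_1 (1 + phi_2) = (0.666)(0.849) = 0.565434,   1 - phi_2^2 = 0.977199.
Replace gamma(1) by A gamma(0) + B and collect gamma(0):
  gamma(0) [0.977199 - (0.565434)(0.578627)] = (0.565434)(2.071242) + 7.008608
  gamma(0) * 0.650023 = 8.179759
  gamma(0) = 8.179759 / 0.650023 = 12.58379.
Therefore gamma(0) = 12.5838 (to 4 decimal places).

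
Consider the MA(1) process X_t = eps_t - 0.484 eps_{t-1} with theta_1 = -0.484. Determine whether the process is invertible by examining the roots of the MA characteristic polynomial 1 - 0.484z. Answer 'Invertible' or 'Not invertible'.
\text{Invertible}

The MA(q) characteristic polynomial is P(z) = 1 - 0.484z.
Invertibility requires all roots to lie outside the unit circle, i.e. |z| > 1 for every root.
This is linear in z: 1 + (-0.484) z = 0  =>  z = -1/(-0.484) = 2.066116,  |z| = 2.066116.
Moduli of all roots: 2.0661.
All moduli strictly greater than 1? Yes.
Verdict: Invertible.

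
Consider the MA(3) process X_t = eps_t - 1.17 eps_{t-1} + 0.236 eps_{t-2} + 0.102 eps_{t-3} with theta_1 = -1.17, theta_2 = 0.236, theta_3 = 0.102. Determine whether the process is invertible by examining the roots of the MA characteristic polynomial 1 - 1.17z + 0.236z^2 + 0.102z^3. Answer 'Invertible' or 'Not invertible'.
\text{Invertible}

The MA(q) characteristic polynomial is P(z) = 1 - 1.17z + 0.236z^2 + 0.102z^3.
Invertibility requires all roots to lie outside the unit circle, i.e. |z| > 1 for every root.
Degree 3: look for a simple real root z0 first, then factor out (1 - z/z0) and solve the remaining quadratic.
Testing z0 = -5: P(-5) = 1 + (-1.17)(-5) + (0.236)(-5)^2 + (0.102)(-5)^3
  = 1 + (5.85) + (5.9) + (-12.75) = 0.  So z_0 = -5 is a root, |z_0| = 5.
Divide out the factor (1 + 0.2 z) = (1 - z/z0) (since 1/z0 = -0.2):
  P(z) = (1 + 0.2 z)(1 + (-1.37) z + (0.51) z^2)
  [check: z-coef -1.37 - (-0.2) = -1.17; z^2-coef 0.51 - (-0.2)(-1.37) = 0.236; z^3-coef -(-0.2)(0.51) = 0.102.]
Remaining roots from the quadratic factor 1 + (-1.37) z + (0.51) z^2:
  Set 1 + (-1.37) z + (0.51) z^2 = 0, i.e. a z^2 + b z + c = 0 with a = 0.51, b = -1.37, c = 1.
  Discriminant D = b^2 - 4ac = (-1.37)^2 - 4*(0.51)*1 = 1.8769 - (2.04) = -0.1631.
  D < 0, so the roots are the complex-conjugate pair z = (-b +/- i sqrt(-D)) / (2a) = 1.3431 +/- 0.3959i.
  For a conjugate pair |z|^2 = z * conj(z) = (product of roots) = c/a = 1/(0.51) = 1.960784, so |z| = sqrt(1.960784) = 1.4003 for both roots.
Moduli of all roots: 5.0000, 1.4003, 1.4003.
All moduli strictly greater than 1? Yes.
Verdict: Invertible.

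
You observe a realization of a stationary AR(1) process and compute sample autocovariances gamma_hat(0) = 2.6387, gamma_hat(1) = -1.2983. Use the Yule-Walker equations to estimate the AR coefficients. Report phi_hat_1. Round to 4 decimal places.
\hat\phi_{1} = -0.4920

The Yule-Walker equations for an AR(p) process read, in matrix form,
  Gamma_p phi = r_p,   with   (Gamma_p)_{ij} = gamma(|i - j|),
                       (r_p)_i = gamma(i),   i,j = 1..p.
Substitute the sample gammas (Toeplitz matrix and right-hand side of size 1):
  Gamma_p = [[2.6387]]
  r_p     = [-1.2983]
With p = 1 this is the single equation gamma(0) phi_1 = gamma(1):
  phi_hat_1 = gamma(1) / gamma(0) = -1.2983 / 2.6387 = -0.4920.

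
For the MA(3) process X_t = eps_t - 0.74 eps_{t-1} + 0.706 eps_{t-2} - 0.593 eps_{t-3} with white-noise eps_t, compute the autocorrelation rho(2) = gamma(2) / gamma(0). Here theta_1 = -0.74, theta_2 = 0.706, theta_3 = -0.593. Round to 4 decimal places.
\rho(2) = 0.4775

For an MA(q) process with theta_0 = 1, the autocovariance is
  gamma(k) = sigma^2 * sum_{i=0..q-k} theta_i * theta_{i+k},
and rho(k) = gamma(k) / gamma(0). Sigma^2 cancels.
  numerator   = (1)*(0.706) + (-0.74)*(-0.593) = 1.14482.
  denominator = (1)^2 + (-0.74)^2 + (0.706)^2 + (-0.593)^2 = 2.397685.
  rho(2) = 1.14482 / 2.397685 = 0.4775.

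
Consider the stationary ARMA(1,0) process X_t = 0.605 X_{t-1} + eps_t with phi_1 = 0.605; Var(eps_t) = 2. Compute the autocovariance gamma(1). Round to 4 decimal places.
\gamma(1) = 1.9086

Multiply the model equation by X_{t-k} and take expectations. With theta_0 = psi_0 = 1 and psi_j the MA(infinity) weights, this gives
  gamma(k) - sum_i phi_i gamma(k-i) = c_k,
  c_k = sigma^2 * sum_{j=k..q} theta_j psi_{j-k}   (c_k = 0 for k > q),
using gamma(-m) = gamma(m).
Pure AR (q = 0): c_0 = sigma^2 = 2, c_k = 0 for k >= 1.
Equations for k = 0 and k = 1 (AR order 1):
  gamma(0) = phi_1 gamma(1) + c_0
  gamma(1) = phi_1 gamma(0) + c_1
Substituting the second into the first: gamma(0) (1 - phi_1^2) = c_0 + phi_1 c_1, so
  gamma(0) = c_0 / (1 - phi_1^2) = 2 / (1 - (0.605)^2) = 2 / 0.633975 = 3.154699.
  gamma(1) = phi_1 gamma(0) = (0.605)(3.154699) = 1.908593.
Therefore gamma(1) = 1.9086 (to 4 decimal places).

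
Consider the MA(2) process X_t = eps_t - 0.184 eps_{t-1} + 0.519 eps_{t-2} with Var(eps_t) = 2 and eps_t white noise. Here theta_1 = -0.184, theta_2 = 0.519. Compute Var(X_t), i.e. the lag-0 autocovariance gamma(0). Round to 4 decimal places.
\gamma(0) = 2.6064

For an MA(q) process X_t = eps_t + sum_i theta_i eps_{t-i} with
Var(eps_t) = sigma^2, the variance is
  gamma(0) = sigma^2 * (1 + sum_i theta_i^2).
  sum_i theta_i^2 = (-0.184)^2 + (0.519)^2 = 0.033856 + 0.269361 = 0.303217.
  gamma(0) = 2 * (1 + 0.303217) = 2 * 1.303217 = 2.606434, which rounds to 2.6064.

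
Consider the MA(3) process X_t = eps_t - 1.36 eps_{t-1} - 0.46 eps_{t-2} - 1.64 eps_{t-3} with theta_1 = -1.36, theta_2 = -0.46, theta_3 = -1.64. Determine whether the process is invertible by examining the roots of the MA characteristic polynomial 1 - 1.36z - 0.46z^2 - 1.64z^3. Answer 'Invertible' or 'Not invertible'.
\text{Not invertible}

The MA(q) characteristic polynomial is P(z) = 1 - 1.36z - 0.46z^2 - 1.64z^3.
Invertibility requires all roots to lie outside the unit circle, i.e. |z| > 1 for every root.
Degree 3: look for a simple real root z0 first, then factor out (1 - z/z0) and solve the remaining quadratic.
Testing z0 = 0.5: P(0.5) = 1 + (-1.36)(0.5) + (-0.46)(0.5)^2 + (-1.64)(0.5)^3
  = 1 + (-0.68) + (-0.115) + (-0.205) = 0.  So z_0 = 0.5 is a root, |z_0| = 0.5.
Divide out the factor (1 - 2 z) = (1 - z/z0) (since 1/z0 = 2):
  P(z) = (1 - 2 z)(1 + (0.64) z + (0.82) z^2)
  [check: z-coef 0.64 - (2) = -1.36; z^2-coef 0.82 - (2)(0.64) = -0.46; z^3-coef -(2)(0.82) = -1.64.]
Remaining roots from the quadratic factor 1 + (0.64) z + (0.82) z^2:
  Set 1 + (0.64) z + (0.82) z^2 = 0, i.e. a z^2 + b z + c = 0 with a = 0.82, b = 0.64, c = 1.
  Discriminant D = b^2 - 4ac = (0.64)^2 - 4*(0.82)*1 = 0.4096 - (3.28) = -2.8704.
  D < 0, so the roots are the complex-conjugate pair z = (-b +/- i sqrt(-D)) / (2a) = -0.3902 +/- 1.0331i.
  For a conjugate pair |z|^2 = z * conj(z) = (product of roots) = c/a = 1/(0.82) = 1.219512, so |z| = sqrt(1.219512) = 1.1043 for both roots.
Moduli of all roots: 0.5000, 1.1043, 1.1043.
All moduli strictly greater than 1? No.
Verdict: Not invertible.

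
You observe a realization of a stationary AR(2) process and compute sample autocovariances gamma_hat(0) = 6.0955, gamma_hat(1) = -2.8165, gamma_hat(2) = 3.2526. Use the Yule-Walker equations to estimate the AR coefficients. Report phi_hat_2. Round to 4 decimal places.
\hat\phi_{2} = 0.4070

The Yule-Walker equations for an AR(p) process read, in matrix form,
  Gamma_p phi = r_p,   with   (Gamma_p)_{ij} = gamma(|i - j|),
                       (r_p)_i = gamma(i),   i,j = 1..p.
Substitute the sample gammas (Toeplitz matrix and right-hand side of size 2):
  Gamma_p = [[6.0955, -2.8165], [-2.8165, 6.0955]]
  r_p     = [-2.8165, 3.2526]
Written out:
  6.0955 phi_1 - 2.8165 phi_2 = -2.8165
  -2.8165 phi_1 + 6.0955 phi_2 = 3.2526
Solve by Cramer's rule:
  det = gamma(0)^2 - gamma(1)^2 = (6.0955)^2 - (-2.8165)^2 = 37.15512025 - 7.93267225 = 29.222448
  phi_hat_1 = [gamma(1) gamma(0) - gamma(1) gamma(2)] / det = [(-2.8165)(6.0955) - (-2.8165)(3.2526)] / 29.222448 = -8.00702785 / 29.222448 = -0.274
  phi_hat_2 = [gamma(0) gamma(2) - gamma(1)^2] / det = [(6.0955)(3.2526) - (-2.8165)^2] / 29.222448 = 11.89355105 / 29.222448 = 0.407
So phi_hat = [-0.2740, 0.4070].
Therefore phi_hat_2 = 0.4070.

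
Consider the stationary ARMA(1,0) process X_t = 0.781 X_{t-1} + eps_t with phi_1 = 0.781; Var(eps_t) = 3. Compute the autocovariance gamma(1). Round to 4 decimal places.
\gamma(1) = 6.0071

Multiply the model equation by X_{t-k} and take expectations. With theta_0 = psi_0 = 1 and psi_j the MA(infinity) weights, this gives
  gamma(k) - sum_i phi_i gamma(k-i) = c_k,
  c_k = sigma^2 * sum_{j=k..q} theta_j psi_{j-k}   (c_k = 0 for k > q),
using gamma(-m) = gamma(m).
Pure AR (q = 0): c_0 = sigma^2 = 3, c_k = 0 for k >= 1.
Equations for k = 0 and k = 1 (AR order 1):
  gamma(0) = phi_1 gamma(1) + c_0
  gamma(1) = phi_1 gamma(0) + c_1
Substituting the second into the first: gamma(0) (1 - phi_1^2) = c_0 + phi_1 c_1, so
  gamma(0) = c_0 / (1 - phi_1^2) = 3 / (1 - (0.781)^2) = 3 / 0.390039 = 7.691539.
  gamma(1) = phi_1 gamma(0) = (0.781)(7.691539) = 6.007092.
Therefore gamma(1) = 6.0071 (to 4 decimal places).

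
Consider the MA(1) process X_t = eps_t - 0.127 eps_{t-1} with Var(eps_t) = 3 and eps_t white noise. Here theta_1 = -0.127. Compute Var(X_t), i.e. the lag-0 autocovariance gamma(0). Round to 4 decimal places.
\gamma(0) = 3.0484

For an MA(q) process X_t = eps_t + sum_i theta_i eps_{t-i} with
Var(eps_t) = sigma^2, the variance is
  gamma(0) = sigma^2 * (1 + sum_i theta_i^2).
  sum_i theta_i^2 = (-0.127)^2 = 0.016129.
  gamma(0) = 3 * (1 + 0.016129) = 3 * 1.016129 = 3.048387, which rounds to 3.0484.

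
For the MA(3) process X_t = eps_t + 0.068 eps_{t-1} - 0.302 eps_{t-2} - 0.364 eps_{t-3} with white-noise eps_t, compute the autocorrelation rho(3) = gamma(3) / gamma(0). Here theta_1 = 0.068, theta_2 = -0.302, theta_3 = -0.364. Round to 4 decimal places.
\rho(3) = -0.2963

For an MA(q) process with theta_0 = 1, the autocovariance is
  gamma(k) = sigma^2 * sum_{i=0..q-k} theta_i * theta_{i+k},
and rho(k) = gamma(k) / gamma(0). Sigma^2 cancels.
  numerator   = (1)*(-0.364) = -0.364.
  denominator = (1)^2 + (0.068)^2 + (-0.302)^2 + (-0.364)^2 = 1.228324.
  rho(3) = -0.364 / 1.228324 = -0.2963.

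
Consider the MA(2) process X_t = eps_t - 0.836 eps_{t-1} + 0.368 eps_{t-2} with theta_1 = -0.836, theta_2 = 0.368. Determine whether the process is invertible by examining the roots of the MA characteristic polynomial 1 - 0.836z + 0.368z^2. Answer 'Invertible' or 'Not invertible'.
\text{Invertible}

The MA(q) characteristic polynomial is P(z) = 1 - 0.836z + 0.368z^2.
Invertibility requires all roots to lie outside the unit circle, i.e. |z| > 1 for every root.
Set 1 + (-0.836) z + (0.368) z^2 = 0, i.e. a z^2 + b z + c = 0 with a = 0.368, b = -0.836, c = 1.
Discriminant D = b^2 - 4ac = (-0.836)^2 - 4*(0.368)*1 = 0.698896 - (1.472) = -0.773104.
D < 0, so the roots are the complex-conjugate pair z = (-b +/- i sqrt(-D)) / (2a) = 1.1359 +/- 1.1947i.
For a conjugate pair |z|^2 = z * conj(z) = (product of roots) = c/a = 1/(0.368) = 2.717391, so |z| = sqrt(2.717391) = 1.6485 for both roots.
Moduli of all roots: 1.6485, 1.6485.
All moduli strictly greater than 1? Yes.
Verdict: Invertible.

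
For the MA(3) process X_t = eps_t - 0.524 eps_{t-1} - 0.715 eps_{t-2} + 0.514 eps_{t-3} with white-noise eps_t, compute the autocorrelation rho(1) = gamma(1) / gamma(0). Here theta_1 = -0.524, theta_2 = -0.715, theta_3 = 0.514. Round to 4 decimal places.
\rho(1) = -0.2521

For an MA(q) process with theta_0 = 1, the autocovariance is
  gamma(k) = sigma^2 * sum_{i=0..q-k} theta_i * theta_{i+k},
and rho(k) = gamma(k) / gamma(0). Sigma^2 cancels.
  numerator   = (1)*(-0.524) + (-0.524)*(-0.715) + (-0.715)*(0.514) = -0.51685.
  denominator = (1)^2 + (-0.524)^2 + (-0.715)^2 + (0.514)^2 = 2.049997.
  rho(1) = -0.51685 / 2.049997 = -0.2521.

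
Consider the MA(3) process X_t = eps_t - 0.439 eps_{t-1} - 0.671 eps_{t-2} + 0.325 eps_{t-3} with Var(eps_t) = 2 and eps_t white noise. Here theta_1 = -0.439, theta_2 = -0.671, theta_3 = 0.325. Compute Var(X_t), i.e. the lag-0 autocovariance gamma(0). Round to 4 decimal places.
\gamma(0) = 3.4972

For an MA(q) process X_t = eps_t + sum_i theta_i eps_{t-i} with
Var(eps_t) = sigma^2, the variance is
  gamma(0) = sigma^2 * (1 + sum_i theta_i^2).
  sum_i theta_i^2 = (-0.439)^2 + (-0.671)^2 + (0.325)^2 = 0.192721 + 0.450241 + 0.105625 = 0.748587.
  gamma(0) = 2 * (1 + 0.748587) = 2 * 1.748587 = 3.497174, which rounds to 3.4972.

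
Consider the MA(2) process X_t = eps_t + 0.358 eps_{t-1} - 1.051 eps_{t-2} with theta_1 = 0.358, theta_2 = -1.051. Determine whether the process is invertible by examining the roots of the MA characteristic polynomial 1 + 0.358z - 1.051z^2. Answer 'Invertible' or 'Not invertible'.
\text{Not invertible}

The MA(q) characteristic polynomial is P(z) = 1 + 0.358z - 1.051z^2.
Invertibility requires all roots to lie outside the unit circle, i.e. |z| > 1 for every root.
Set 1 + (0.358) z + (-1.051) z^2 = 0, i.e. a z^2 + b z + c = 0 with a = -1.051, b = 0.358, c = 1.
Discriminant D = b^2 - 4ac = (0.358)^2 - 4*(-1.051)*1 = 0.128164 - (-4.204) = 4.332164.
D >= 0, so the roots are real: z = (-b +/- sqrt(D)) / (2a) = (-0.358 +/- 2.081385) / (-2.102).
  z_1 = (-0.358 + 2.081385) / (-2.102) = -0.8199,   |z_1| = 0.8199.
  z_2 = (-0.358 - 2.081385) / (-2.102) = 1.1605,   |z_2| = 1.1605.
Moduli of all roots: 0.8199, 1.1605.
All moduli strictly greater than 1? No.
Verdict: Not invertible.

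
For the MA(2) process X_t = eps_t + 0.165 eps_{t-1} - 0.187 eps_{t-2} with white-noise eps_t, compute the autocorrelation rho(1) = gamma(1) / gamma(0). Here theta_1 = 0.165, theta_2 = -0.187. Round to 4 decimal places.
\rho(1) = 0.1263

For an MA(q) process with theta_0 = 1, the autocovariance is
  gamma(k) = sigma^2 * sum_{i=0..q-k} theta_i * theta_{i+k},
and rho(k) = gamma(k) / gamma(0). Sigma^2 cancels.
  numerator   = (1)*(0.165) + (0.165)*(-0.187) = 0.134145.
  denominator = (1)^2 + (0.165)^2 + (-0.187)^2 = 1.062194.
  rho(1) = 0.134145 / 1.062194 = 0.1263.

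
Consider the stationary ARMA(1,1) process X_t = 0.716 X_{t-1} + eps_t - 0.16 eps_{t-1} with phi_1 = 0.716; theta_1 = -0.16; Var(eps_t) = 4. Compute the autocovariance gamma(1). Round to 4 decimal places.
\gamma(1) = 4.0407

Multiply the model equation by X_{t-k} and take expectations. With theta_0 = psi_0 = 1 and psi_j the MA(infinity) weights, this gives
  gamma(k) - sum_i phi_i gamma(k-i) = c_k,
  c_k = sigma^2 * sum_{j=k..q} theta_j psi_{j-k}   (c_k = 0 for k > q),
using gamma(-m) = gamma(m).
psi-weights needed (psi_j = theta_j + sum_i phi_i psi_{j-i}):
  psi_1 = theta_1 + phi_1 = -0.16 + (0.716) = 0.556
Right-hand sides:
  c_0 = sigma^2 (1 + theta_1 psi_1) = 4 * (1 + (-0.16)(0.556)) = 4 * 0.91104 = 3.64416
  c_1 = sigma^2 theta_1 = 4 * (-0.16) = -0.64
  c_2 = 0
Equations for k = 0 and k = 1 (AR order 1):
  gamma(0) = phi_1 gamma(1) + c_0
  gamma(1) = phi_1 gamma(0) + c_1
Substituting the second into the first: gamma(0) (1 - phi_1^2) = c_0 + phi_1 c_1, so
  gamma(0) = (c_0 + phi_1 c_1) / (1 - phi_1^2) = (3.64416 + (0.716)(-0.64)) / (1 - (0.716)^2) = 3.18592 / 0.487344 = 6.537312.
  gamma(1) = phi_1 gamma(0) + c_1 = (0.716)(6.537312) + (-0.64) = 4.040716.
Therefore gamma(1) = 4.0407 (to 4 decimal places).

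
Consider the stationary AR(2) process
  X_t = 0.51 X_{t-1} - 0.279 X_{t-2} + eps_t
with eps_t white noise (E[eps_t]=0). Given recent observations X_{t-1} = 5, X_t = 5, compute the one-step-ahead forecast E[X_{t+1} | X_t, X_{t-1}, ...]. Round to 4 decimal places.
E[X_{t+1} \mid \mathcal F_t] = 1.1550

For an AR(p) model X_t = c + sum_i phi_i X_{t-i} + eps_t, the
one-step-ahead conditional mean is
  E[X_{t+1} | X_t, ...] = c + sum_i phi_i X_{t+1-i}.
Substitute known values:
  E[X_{t+1} | ...] = (0.51) * (5) + (-0.279) * (5)
                   = 1.1550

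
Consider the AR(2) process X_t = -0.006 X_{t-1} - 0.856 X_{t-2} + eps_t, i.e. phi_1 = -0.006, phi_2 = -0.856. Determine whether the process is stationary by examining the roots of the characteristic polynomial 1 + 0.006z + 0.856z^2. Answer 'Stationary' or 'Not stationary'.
\text{Stationary}

The AR(p) characteristic polynomial is P(z) = 1 + 0.006z + 0.856z^2.
Stationarity requires all roots to lie outside the unit circle, i.e. |z| > 1 for every root.
Set 1 + (0.006) z + (0.856) z^2 = 0, i.e. a z^2 + b z + c = 0 with a = 0.856, b = 0.006, c = 1.
Discriminant D = b^2 - 4ac = (0.006)^2 - 4*(0.856)*1 = 0.000036 - (3.424) = -3.423964.
D < 0, so the roots are the complex-conjugate pair z = (-b +/- i sqrt(-D)) / (2a) = -0.0035 +/- 1.0808i.
For a conjugate pair |z|^2 = z * conj(z) = (product of roots) = c/a = 1/(0.856) = 1.168224, so |z| = sqrt(1.168224) = 1.0808 for both roots.
Moduli of all roots: 1.0808, 1.0808.
All moduli strictly greater than 1? Yes.
Verdict: Stationary.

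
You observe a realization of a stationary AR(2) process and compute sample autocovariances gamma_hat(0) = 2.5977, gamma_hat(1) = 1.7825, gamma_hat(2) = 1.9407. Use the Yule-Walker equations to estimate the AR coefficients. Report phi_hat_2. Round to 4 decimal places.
\hat\phi_{2} = 0.5220

The Yule-Walker equations for an AR(p) process read, in matrix form,
  Gamma_p phi = r_p,   with   (Gamma_p)_{ij} = gamma(|i - j|),
                       (r_p)_i = gamma(i),   i,j = 1..p.
Substitute the sample gammas (Toeplitz matrix and right-hand side of size 2):
  Gamma_p = [[2.5977, 1.7825], [1.7825, 2.5977]]
  r_p     = [1.7825, 1.9407]
Written out:
  2.5977 phi_1 + 1.7825 phi_2 = 1.7825
  1.7825 phi_1 + 2.5977 phi_2 = 1.9407
Solve by Cramer's rule:
  det = gamma(0)^2 - gamma(1)^2 = (2.5977)^2 - (1.7825)^2 = 6.74804529 - 3.17730625 = 3.57073904
  phi_hat_1 = [gamma(1) gamma(0) - gamma(1) gamma(2)] / det = [(1.7825)(2.5977) - (1.7825)(1.9407)] / 3.57073904 = 1.1711025 / 3.57073904 = 0.328
  phi_hat_2 = [gamma(0) gamma(2) - gamma(1)^2] / det = [(2.5977)(1.9407) - (1.7825)^2] / 3.57073904 = 1.86405014 / 3.57073904 = 0.522
So phi_hat = [0.3280, 0.5220].
Therefore phi_hat_2 = 0.5220.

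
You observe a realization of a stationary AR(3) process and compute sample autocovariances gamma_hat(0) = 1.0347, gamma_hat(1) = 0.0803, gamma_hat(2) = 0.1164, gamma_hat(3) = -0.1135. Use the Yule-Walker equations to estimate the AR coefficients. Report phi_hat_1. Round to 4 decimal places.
\hat\phi_{1} = 0.0830

The Yule-Walker equations for an AR(p) process read, in matrix form,
  Gamma_p phi = r_p,   with   (Gamma_p)_{ij} = gamma(|i - j|),
                       (r_p)_i = gamma(i),   i,j = 1..p.
Substitute the sample gammas (Toeplitz matrix and right-hand side of size 3):
  Gamma_p = [[1.0347, 0.0803, 0.1164], [0.0803, 1.0347, 0.0803], [0.1164, 0.0803, 1.0347]]
  r_p     = [0.0803, 0.1164, -0.1135]
Written out (R1..R3):
  (R1) 1.0347 phi_1 + 0.0803 phi_2 + 0.1164 phi_3 = 0.0803
  (R2) 0.0803 phi_1 + 1.0347 phi_2 + 0.0803 phi_3 = 0.1164
  (R3) 0.1164 phi_1 + 0.0803 phi_2 + 1.0347 phi_3 = -0.1135
Gaussian elimination:
  R2 <- R2 - (0.0803/1.0347) R1 = R2 - (0.077607) R1:  1.028468 phi_2 + 0.071267 phi_3 = 0.110168
  R3 <- R3 - (0.1164/1.0347) R1 = R3 - (0.112496) R1:  0.071267 phi_2 + 1.021605 phi_3 = -0.122533
  R3 <- R3 - (0.071267/1.028468) R2 = R3 - (0.069294) R2:  1.016667 phi_3 = -0.130167
Back-substitution:
  phi_hat_3 = -0.130167 / 1.016667 = -0.128033
  phi_hat_2 = (0.110168 - (0.071267)(-0.128033)) / 1.028468 = 0.115991
  phi_hat_1 = (0.0803 - (0.0803)(0.115991) - (0.1164)(-0.128033)) / 1.0347 = 0.083009
So phi_hat = [0.0830, 0.1160, -0.1280].
Therefore phi_hat_1 = 0.0830.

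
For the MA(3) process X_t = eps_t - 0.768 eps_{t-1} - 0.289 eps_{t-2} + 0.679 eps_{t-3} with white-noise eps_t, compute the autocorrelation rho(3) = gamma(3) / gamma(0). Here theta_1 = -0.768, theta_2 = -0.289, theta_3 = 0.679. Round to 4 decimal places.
\rho(3) = 0.3181

For an MA(q) process with theta_0 = 1, the autocovariance is
  gamma(k) = sigma^2 * sum_{i=0..q-k} theta_i * theta_{i+k},
and rho(k) = gamma(k) / gamma(0). Sigma^2 cancels.
  numerator   = (1)*(0.679) = 0.679.
  denominator = (1)^2 + (-0.768)^2 + (-0.289)^2 + (0.679)^2 = 2.134386.
  rho(3) = 0.679 / 2.134386 = 0.3181.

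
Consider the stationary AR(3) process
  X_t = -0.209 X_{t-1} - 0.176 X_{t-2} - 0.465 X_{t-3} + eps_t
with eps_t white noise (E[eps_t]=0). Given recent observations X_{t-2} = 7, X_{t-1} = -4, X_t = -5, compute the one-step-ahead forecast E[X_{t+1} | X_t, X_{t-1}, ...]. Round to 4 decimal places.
E[X_{t+1} \mid \mathcal F_t] = -1.5060

For an AR(p) model X_t = c + sum_i phi_i X_{t-i} + eps_t, the
one-step-ahead conditional mean is
  E[X_{t+1} | X_t, ...] = c + sum_i phi_i X_{t+1-i}.
Substitute known values:
  E[X_{t+1} | ...] = (-0.209) * (-5) + (-0.176) * (-4) + (-0.465) * (7)
                   = -1.5060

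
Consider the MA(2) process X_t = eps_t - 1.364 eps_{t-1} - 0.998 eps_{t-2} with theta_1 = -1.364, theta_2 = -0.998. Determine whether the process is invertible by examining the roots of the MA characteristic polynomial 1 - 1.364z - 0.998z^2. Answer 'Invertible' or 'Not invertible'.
\text{Not invertible}

The MA(q) characteristic polynomial is P(z) = 1 - 1.364z - 0.998z^2.
Invertibility requires all roots to lie outside the unit circle, i.e. |z| > 1 for every root.
Set 1 + (-1.364) z + (-0.998) z^2 = 0, i.e. a z^2 + b z + c = 0 with a = -0.998, b = -1.364, c = 1.
Discriminant D = b^2 - 4ac = (-1.364)^2 - 4*(-0.998)*1 = 1.860496 - (-3.992) = 5.852496.
D >= 0, so the roots are real: z = (-b +/- sqrt(D)) / (2a) = (1.364 +/- 2.419193) / (-1.996).
  z_1 = (1.364 + 2.419193) / (-1.996) = -1.8954,   |z_1| = 1.8954.
  z_2 = (1.364 - 2.419193) / (-1.996) = 0.5287,   |z_2| = 0.5287.
Moduli of all roots: 1.8954, 0.5287.
All moduli strictly greater than 1? No.
Verdict: Not invertible.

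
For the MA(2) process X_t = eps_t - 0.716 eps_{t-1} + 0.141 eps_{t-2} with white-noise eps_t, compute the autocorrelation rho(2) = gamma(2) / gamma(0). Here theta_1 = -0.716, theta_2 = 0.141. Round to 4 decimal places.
\rho(2) = 0.0920

For an MA(q) process with theta_0 = 1, the autocovariance is
  gamma(k) = sigma^2 * sum_{i=0..q-k} theta_i * theta_{i+k},
and rho(k) = gamma(k) / gamma(0). Sigma^2 cancels.
  numerator   = (1)*(0.141) = 0.141.
  denominator = (1)^2 + (-0.716)^2 + (0.141)^2 = 1.532537.
  rho(2) = 0.141 / 1.532537 = 0.0920.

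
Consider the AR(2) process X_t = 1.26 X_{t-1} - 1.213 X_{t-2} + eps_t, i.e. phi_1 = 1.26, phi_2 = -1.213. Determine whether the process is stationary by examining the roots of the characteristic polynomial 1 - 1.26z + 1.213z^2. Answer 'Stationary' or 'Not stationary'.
\text{Not stationary}

The AR(p) characteristic polynomial is P(z) = 1 - 1.26z + 1.213z^2.
Stationarity requires all roots to lie outside the unit circle, i.e. |z| > 1 for every root.
Set 1 + (-1.26) z + (1.213) z^2 = 0, i.e. a z^2 + b z + c = 0 with a = 1.213, b = -1.26, c = 1.
Discriminant D = b^2 - 4ac = (-1.26)^2 - 4*(1.213)*1 = 1.5876 - (4.852) = -3.2644.
D < 0, so the roots are the complex-conjugate pair z = (-b +/- i sqrt(-D)) / (2a) = 0.5194 +/- 0.7448i.
For a conjugate pair |z|^2 = z * conj(z) = (product of roots) = c/a = 1/(1.213) = 0.824402, so |z| = sqrt(0.824402) = 0.908 for both roots.
Moduli of all roots: 0.9080, 0.9080.
All moduli strictly greater than 1? No.
Verdict: Not stationary.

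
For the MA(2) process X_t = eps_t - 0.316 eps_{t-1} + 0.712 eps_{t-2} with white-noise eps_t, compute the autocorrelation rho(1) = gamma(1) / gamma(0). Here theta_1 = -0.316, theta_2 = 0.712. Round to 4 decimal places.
\rho(1) = -0.3367

For an MA(q) process with theta_0 = 1, the autocovariance is
  gamma(k) = sigma^2 * sum_{i=0..q-k} theta_i * theta_{i+k},
and rho(k) = gamma(k) / gamma(0). Sigma^2 cancels.
  numerator   = (1)*(-0.316) + (-0.316)*(0.712) = -0.540992.
  denominator = (1)^2 + (-0.316)^2 + (0.712)^2 = 1.6068.
  rho(1) = -0.540992 / 1.6068 = -0.3367.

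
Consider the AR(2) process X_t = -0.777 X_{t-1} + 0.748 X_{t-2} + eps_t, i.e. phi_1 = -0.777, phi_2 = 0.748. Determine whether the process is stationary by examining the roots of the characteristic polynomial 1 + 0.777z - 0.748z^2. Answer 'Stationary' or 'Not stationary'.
\text{Not stationary}

The AR(p) characteristic polynomial is P(z) = 1 + 0.777z - 0.748z^2.
Stationarity requires all roots to lie outside the unit circle, i.e. |z| > 1 for every root.
Set 1 + (0.777) z + (-0.748) z^2 = 0, i.e. a z^2 + b z + c = 0 with a = -0.748, b = 0.777, c = 1.
Discriminant D = b^2 - 4ac = (0.777)^2 - 4*(-0.748)*1 = 0.603729 - (-2.992) = 3.595729.
D >= 0, so the roots are real: z = (-b +/- sqrt(D)) / (2a) = (-0.777 +/- 1.896241) / (-1.496).
  z_1 = (-0.777 + 1.896241) / (-1.496) = -0.7482,   |z_1| = 0.7482.
  z_2 = (-0.777 - 1.896241) / (-1.496) = 1.7869,   |z_2| = 1.7869.
Moduli of all roots: 0.7482, 1.7869.
All moduli strictly greater than 1? No.
Verdict: Not stationary.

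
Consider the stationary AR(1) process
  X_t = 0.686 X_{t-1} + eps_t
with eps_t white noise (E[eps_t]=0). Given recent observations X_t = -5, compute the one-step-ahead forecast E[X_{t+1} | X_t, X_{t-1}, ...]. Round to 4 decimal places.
E[X_{t+1} \mid \mathcal F_t] = -3.4300

For an AR(p) model X_t = c + sum_i phi_i X_{t-i} + eps_t, the
one-step-ahead conditional mean is
  E[X_{t+1} | X_t, ...] = c + sum_i phi_i X_{t+1-i}.
Substitute known values:
  E[X_{t+1} | ...] = (0.686) * (-5)
                   = -3.4300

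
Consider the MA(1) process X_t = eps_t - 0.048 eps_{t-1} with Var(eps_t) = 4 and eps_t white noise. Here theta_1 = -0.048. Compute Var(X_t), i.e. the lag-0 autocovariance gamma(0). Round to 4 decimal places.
\gamma(0) = 4.0092

For an MA(q) process X_t = eps_t + sum_i theta_i eps_{t-i} with
Var(eps_t) = sigma^2, the variance is
  gamma(0) = sigma^2 * (1 + sum_i theta_i^2).
  sum_i theta_i^2 = (-0.048)^2 = 0.002304.
  gamma(0) = 4 * (1 + 0.002304) = 4 * 1.002304 = 4.009216, which rounds to 4.0092.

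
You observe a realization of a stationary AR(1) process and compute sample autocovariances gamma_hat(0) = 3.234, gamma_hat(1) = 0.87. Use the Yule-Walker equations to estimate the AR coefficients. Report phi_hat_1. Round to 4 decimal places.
\hat\phi_{1} = 0.2690

The Yule-Walker equations for an AR(p) process read, in matrix form,
  Gamma_p phi = r_p,   with   (Gamma_p)_{ij} = gamma(|i - j|),
                       (r_p)_i = gamma(i),   i,j = 1..p.
Substitute the sample gammas (Toeplitz matrix and right-hand side of size 1):
  Gamma_p = [[3.234]]
  r_p     = [0.87]
With p = 1 this is the single equation gamma(0) phi_1 = gamma(1):
  phi_hat_1 = gamma(1) / gamma(0) = 0.87 / 3.234 = 0.2690.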